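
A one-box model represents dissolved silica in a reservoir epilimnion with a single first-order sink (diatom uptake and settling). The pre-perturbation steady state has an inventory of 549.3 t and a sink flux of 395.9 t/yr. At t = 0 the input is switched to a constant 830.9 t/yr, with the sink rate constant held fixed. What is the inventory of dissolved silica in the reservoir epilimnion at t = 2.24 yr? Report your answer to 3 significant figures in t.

The sink rate constant is k = F₀/M₀ = 395.9/549.3 = 0.7207 yr⁻¹.
Solving dM/dt = F₁ − kM with M(0) = M₀ gives M(t) = F₁/k + (M₀ − F₁/k)·e^(−kt).
F₁/k = 830.9/0.7207 = 1152.9 t; kt = 0.7207 × 2.24 = 1.614, e^(−kt) = 0.1990.
M(2.24) = 1152.9 + (549.3 − 1152.9) × 0.1990 = 1152.9 − 120.1 = 1032.7 t.

1030 t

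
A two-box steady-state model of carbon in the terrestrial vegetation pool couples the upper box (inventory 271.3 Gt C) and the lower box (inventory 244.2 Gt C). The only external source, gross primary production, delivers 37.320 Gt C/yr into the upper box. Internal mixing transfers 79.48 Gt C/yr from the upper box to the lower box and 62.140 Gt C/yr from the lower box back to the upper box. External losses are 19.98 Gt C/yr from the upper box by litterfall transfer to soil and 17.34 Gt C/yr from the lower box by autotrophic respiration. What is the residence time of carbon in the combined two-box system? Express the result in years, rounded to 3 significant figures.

For the system as a whole, the A↔B exchange is internal and contributes nothing to the throughput; only the external sinks remove mass.
M_total = 271.3 + 244.2 = 515.50 Gt C.
ΣF_external_out = 19.98 + 17.34 = 37.320 Gt C/yr.
τ = M_total / ΣF_ext = 515.50 / 37.320 = 13.81 yr.

13.8 yr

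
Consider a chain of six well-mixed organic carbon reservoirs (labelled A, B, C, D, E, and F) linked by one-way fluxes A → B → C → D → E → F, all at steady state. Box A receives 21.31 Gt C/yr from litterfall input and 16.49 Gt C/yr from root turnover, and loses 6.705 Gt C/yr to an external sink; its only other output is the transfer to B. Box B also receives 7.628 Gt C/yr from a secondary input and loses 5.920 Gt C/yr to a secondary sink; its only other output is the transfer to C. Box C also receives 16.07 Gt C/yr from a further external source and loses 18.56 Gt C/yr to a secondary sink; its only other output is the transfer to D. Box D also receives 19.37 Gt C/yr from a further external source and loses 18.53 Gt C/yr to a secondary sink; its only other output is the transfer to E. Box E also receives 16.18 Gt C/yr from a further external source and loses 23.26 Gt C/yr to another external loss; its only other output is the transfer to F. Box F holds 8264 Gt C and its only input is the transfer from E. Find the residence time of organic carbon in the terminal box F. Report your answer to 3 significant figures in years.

Box A: F(A→B) = (21.31 + 16.49) − 6.705 = 31.095 Gt C/yr.
Box B: F(B→C) = (31.095 + 7.628) − 5.920 = 32.803 Gt C/yr.
Box C: F(C→D) = (32.803 + 16.07) − 18.56 = 30.313 Gt C/yr.
Box D: F(D→E) = (30.313 + 19.37) − 18.53 = 31.153 Gt C/yr.
Box E: F(E→F) = (31.153 + 16.18) − 23.26 = 24.073 Gt C/yr.
Box F throughput = its input = 24.073 Gt C/yr; τ = 8264 / 24.073 = 343.3 yr.

343 yr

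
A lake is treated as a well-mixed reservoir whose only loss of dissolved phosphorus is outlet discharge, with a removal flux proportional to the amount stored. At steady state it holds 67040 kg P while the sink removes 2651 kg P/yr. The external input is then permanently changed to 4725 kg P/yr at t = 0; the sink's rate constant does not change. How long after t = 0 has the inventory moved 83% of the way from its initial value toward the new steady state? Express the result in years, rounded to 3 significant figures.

44.8 yr

τ = M₀/F₀ = 67040/2651 = 25.29 yr.
The remaining gap fraction is e^(−t/τ); 83% covered ⇒ e^(−t/τ) = 0.170.
t = −τ ln(0.170) = 25.29 × 1.772 = 44.81 yr.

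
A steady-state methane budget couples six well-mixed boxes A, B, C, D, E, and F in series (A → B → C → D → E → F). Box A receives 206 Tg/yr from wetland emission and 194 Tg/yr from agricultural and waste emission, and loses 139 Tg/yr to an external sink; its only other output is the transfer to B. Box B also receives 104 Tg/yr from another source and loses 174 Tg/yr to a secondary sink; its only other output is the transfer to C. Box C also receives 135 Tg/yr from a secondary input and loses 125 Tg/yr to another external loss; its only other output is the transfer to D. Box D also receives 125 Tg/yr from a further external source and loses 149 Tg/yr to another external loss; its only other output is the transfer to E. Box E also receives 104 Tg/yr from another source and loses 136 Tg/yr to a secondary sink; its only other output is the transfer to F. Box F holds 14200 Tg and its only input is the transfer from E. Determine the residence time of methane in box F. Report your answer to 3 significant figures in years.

97.9 yr

Box A: F(A→B) = (206 + 194) − 139 = 261.00 Tg/yr.
Box B: F(B→C) = (261.00 + 104) − 174 = 191.00 Tg/yr.
Box C: F(C→D) = (191.00 + 135) − 125 = 201.00 Tg/yr.
Box D: F(D→E) = (201.00 + 125) − 149 = 177.00 Tg/yr.
Box E: F(E→F) = (177.00 + 104) − 136 = 145.00 Tg/yr.
Box F throughput = its input = 145.00 Tg/yr; τ = 14200 / 145.00 = 97.93 yr.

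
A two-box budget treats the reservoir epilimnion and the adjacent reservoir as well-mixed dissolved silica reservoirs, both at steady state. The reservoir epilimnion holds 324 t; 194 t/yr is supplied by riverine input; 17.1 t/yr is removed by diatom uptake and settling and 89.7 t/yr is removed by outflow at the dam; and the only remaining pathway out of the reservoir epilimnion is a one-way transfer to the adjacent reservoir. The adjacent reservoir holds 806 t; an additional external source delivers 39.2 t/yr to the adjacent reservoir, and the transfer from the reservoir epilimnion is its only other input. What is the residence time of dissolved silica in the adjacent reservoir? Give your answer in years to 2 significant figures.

Balance the reservoir epilimnion: ΣF_in = 194.00 t/yr.
Transfer to the adjacent reservoir = ΣF_in − (17.1 + 89.7) = 87.200 t/yr.
Total input to the adjacent reservoir = 87.200 + 39.2 = 126.40 t/yr; at steady state this equals its total output.
τ = M / F = 806 / 126.40 = 6.377 yr.

6.4 yr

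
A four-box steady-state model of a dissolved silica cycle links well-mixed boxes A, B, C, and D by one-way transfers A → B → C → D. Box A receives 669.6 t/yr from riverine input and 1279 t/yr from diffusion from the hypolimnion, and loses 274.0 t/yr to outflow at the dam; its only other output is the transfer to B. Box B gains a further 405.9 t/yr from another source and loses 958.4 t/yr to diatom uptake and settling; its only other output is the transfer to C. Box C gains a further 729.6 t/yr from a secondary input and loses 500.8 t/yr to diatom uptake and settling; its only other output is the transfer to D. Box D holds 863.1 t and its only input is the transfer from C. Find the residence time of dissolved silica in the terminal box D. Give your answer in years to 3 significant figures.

0.639 yr

Box A: F(A→B) = (669.6 + 1279) − 274.0 = 1674.6 t/yr.
Box B: F(B→C) = (1674.6 + 405.9) − 958.4 = 1122.1 t/yr.
Box C: F(C→D) = (1122.1 + 729.6) − 500.8 = 1350.9 t/yr.
Box D throughput = its input = 1350.9 t/yr; τ = 863.1 / 1350.9 = 0.6389 yr.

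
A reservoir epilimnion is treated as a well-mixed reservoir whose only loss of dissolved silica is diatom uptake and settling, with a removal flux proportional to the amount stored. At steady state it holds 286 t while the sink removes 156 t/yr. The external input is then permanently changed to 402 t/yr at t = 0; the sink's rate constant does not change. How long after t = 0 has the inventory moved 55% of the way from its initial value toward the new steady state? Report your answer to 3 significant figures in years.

τ = M₀/F₀ = 286/156 = 1.833 yr.
The remaining gap fraction is e^(−t/τ); 55% covered ⇒ e^(−t/τ) = 0.450.
t = −τ ln(0.450) = 1.833 × 0.7985 = 1.464 yr.

1.46 yr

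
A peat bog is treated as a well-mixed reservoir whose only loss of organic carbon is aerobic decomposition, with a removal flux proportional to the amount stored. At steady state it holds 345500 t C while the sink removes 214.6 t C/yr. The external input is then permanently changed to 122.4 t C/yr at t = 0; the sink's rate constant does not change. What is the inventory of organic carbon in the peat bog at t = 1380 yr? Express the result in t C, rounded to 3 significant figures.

260000 t C

Residence time τ = M₀/F₀ = 1610 yr. The eventual steady state is M_∞ = M₀·(F₁/F₀) = 345500 × 122.4/214.6 = 197060 t C.
The anomaly ΔM(t) = M(t) − M_∞ decays as ΔM₀·e^(−t/τ) with ΔM₀ = 345500 − 197060 = 148400 t C.
At t = 1380 yr, e^(−t/τ) = e^(−0.8572) = 0.4244, so ΔM = 62990 t C and M = 197060 + 62990 = 260050 t C.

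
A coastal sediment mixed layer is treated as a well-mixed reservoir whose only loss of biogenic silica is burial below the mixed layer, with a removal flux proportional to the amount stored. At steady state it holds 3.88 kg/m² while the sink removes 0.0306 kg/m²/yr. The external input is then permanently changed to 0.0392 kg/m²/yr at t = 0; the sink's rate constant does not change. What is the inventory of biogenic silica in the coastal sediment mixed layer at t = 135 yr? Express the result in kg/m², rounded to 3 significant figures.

4.59 kg/m²

τ = M₀/F₀ = 3.88/0.0306 = 126.8 yr; rate constant k = 1/τ.
New steady state M_∞ = F₁/k = F₁·τ = 0.0392 × 126.8 = 4.9705 kg/m².
M(t) = M_∞ + (M₀ − M_∞)·e^(−t/τ); t/τ = 135/126.8 = 1.065, so e^(−t/τ) = 0.3448.
M(t) = 4.9705 − 1.090 × 0.3448 = 4.5944 kg/m².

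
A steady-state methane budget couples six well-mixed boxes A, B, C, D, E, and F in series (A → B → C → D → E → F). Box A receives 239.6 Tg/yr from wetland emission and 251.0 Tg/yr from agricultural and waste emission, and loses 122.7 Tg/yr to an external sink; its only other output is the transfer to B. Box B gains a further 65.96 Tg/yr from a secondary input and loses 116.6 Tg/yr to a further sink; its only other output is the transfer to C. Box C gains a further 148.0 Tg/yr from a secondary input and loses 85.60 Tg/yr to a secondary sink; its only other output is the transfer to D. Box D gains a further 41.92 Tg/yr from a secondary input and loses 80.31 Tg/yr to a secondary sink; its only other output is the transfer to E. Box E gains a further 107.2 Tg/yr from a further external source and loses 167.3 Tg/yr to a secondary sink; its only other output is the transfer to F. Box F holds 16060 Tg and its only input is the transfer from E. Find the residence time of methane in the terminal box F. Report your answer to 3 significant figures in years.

Box A: F(A→B) = (239.6 + 251.0) − 122.7 = 367.90 Tg/yr.
Box B: F(B→C) = (367.90 + 65.96) − 116.6 = 317.26 Tg/yr.
Box C: F(C→D) = (317.26 + 148.0) − 85.60 = 379.66 Tg/yr.
Box D: F(D→E) = (379.66 + 41.92) − 80.31 = 341.27 Tg/yr.
Box E: F(E→F) = (341.27 + 107.2) − 167.3 = 281.17 Tg/yr.
Box F throughput = its input = 281.17 Tg/yr; τ = 16060 / 281.17 = 57.12 yr.

57.1 yr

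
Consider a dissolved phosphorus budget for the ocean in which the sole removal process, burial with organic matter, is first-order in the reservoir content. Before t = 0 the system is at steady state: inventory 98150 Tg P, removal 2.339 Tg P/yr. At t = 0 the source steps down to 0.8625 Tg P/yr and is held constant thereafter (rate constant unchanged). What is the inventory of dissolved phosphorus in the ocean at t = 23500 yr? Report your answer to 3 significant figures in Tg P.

Residence time τ = M₀/F₀ = 41960 yr. The eventual steady state is M_∞ = M₀·(F₁/F₀) = 98150 × 0.8625/2.339 = 36193 Tg P.
The anomaly ΔM(t) = M(t) − M_∞ decays as ΔM₀·e^(−t/τ) with ΔM₀ = 98150 − 36193 = 61960 Tg P.
At t = 23500 yr, e^(−t/τ) = e^(−0.5600) = 0.5712, so ΔM = 35390 Tg P and M = 36193 + 35390 = 71582 Tg P.

71600 Tg P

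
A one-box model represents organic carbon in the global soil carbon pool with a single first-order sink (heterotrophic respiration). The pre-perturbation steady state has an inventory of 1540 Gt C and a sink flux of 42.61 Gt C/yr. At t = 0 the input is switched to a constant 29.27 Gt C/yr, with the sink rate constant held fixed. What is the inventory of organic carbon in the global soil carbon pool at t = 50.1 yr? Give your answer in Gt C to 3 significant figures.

1180 Gt C

Residence time τ = M₀/F₀ = 36.14 yr. The eventual steady state is M_∞ = M₀·(F₁/F₀) = 1540 × 29.27/42.61 = 1057.9 Gt C.
The anomaly ΔM(t) = M(t) − M_∞ decays as ΔM₀·e^(−t/τ) with ΔM₀ = 1540 − 1057.9 = 482.1 Gt C.
At t = 50.1 yr, e^(−t/τ) = e^(−1.386) = 0.2500, so ΔM = 120.5 Gt C and M = 1057.9 + 120.5 = 1178.4 Gt C.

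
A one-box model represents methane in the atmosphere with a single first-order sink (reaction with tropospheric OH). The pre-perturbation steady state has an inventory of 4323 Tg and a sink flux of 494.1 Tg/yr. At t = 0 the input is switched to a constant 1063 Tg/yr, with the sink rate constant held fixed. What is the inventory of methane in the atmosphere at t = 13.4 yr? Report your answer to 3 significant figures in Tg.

τ = M₀/F₀ = 4323/494.1 = 8.749 yr; rate constant k = 1/τ.
New steady state M_∞ = F₁/k = F₁·τ = 1063 × 8.749 = 9300.4 Tg.
M(t) = M_∞ + (M₀ − M_∞)·e^(−t/τ); t/τ = 13.4/8.749 = 1.532, so e^(−t/τ) = 0.2162.
M(t) = 9300.4 − 4977 × 0.2162 = 8224.3 Tg.

8220 Tg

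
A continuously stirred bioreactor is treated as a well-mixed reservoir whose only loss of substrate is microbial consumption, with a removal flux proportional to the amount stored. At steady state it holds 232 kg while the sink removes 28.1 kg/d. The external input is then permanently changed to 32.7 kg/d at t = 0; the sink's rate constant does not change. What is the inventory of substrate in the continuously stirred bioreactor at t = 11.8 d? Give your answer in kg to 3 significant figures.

The sink rate constant is k = F₀/M₀ = 28.1/232 = 0.1211 d⁻¹.
Solving dM/dt = F₁ − kM with M(0) = M₀ gives M(t) = F₁/k + (M₀ − F₁/k)·e^(−kt).
F₁/k = 32.7/0.1211 = 269.98 kg; kt = 0.1211 × 11.8 = 1.429, e^(−kt) = 0.2395.
M(11.8) = 269.98 + (232 − 269.98) × 0.2395 = 269.98 − 9.096 = 260.88 kg.

261 kg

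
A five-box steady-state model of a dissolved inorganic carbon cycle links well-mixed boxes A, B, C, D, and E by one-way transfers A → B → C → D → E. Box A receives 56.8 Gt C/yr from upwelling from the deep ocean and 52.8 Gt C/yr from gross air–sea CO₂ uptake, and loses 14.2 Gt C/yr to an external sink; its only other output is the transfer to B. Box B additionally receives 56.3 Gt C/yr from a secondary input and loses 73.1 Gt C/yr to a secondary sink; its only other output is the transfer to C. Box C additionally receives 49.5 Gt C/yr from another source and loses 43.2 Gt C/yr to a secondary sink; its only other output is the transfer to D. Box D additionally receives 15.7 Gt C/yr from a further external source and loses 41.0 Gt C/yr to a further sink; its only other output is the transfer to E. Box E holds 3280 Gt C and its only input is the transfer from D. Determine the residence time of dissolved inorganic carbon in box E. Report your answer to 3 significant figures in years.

55.0 yr

Box A: F(A→B) = (56.8 + 52.8) − 14.2 = 95.400 Gt C/yr.
Box B: F(B→C) = (95.400 + 56.3) − 73.1 = 78.600 Gt C/yr.
Box C: F(C→D) = (78.600 + 49.5) − 43.2 = 84.900 Gt C/yr.
Box D: F(D→E) = (84.900 + 15.7) − 41.0 = 59.600 Gt C/yr.
Box E throughput = its input = 59.600 Gt C/yr; τ = 3280 / 59.600 = 55.03 yr.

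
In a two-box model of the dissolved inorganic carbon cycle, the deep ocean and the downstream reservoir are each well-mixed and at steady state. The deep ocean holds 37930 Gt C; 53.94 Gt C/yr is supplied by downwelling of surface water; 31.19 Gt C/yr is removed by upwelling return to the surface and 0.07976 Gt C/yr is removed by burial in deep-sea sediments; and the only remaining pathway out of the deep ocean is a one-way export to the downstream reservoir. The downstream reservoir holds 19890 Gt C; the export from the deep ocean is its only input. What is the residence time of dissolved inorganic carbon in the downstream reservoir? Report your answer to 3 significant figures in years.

Balance the deep ocean: ΣF_in = 53.940 Gt C/yr.
Export to the downstream reservoir = ΣF_in − (31.19 + 0.07976) = 22.670 Gt C/yr.
At steady state the output of the downstream reservoir equals its input, 22.670 Gt C/yr.
τ = M / F = 19890 / 22.670 = 877.4 yr.

877 yr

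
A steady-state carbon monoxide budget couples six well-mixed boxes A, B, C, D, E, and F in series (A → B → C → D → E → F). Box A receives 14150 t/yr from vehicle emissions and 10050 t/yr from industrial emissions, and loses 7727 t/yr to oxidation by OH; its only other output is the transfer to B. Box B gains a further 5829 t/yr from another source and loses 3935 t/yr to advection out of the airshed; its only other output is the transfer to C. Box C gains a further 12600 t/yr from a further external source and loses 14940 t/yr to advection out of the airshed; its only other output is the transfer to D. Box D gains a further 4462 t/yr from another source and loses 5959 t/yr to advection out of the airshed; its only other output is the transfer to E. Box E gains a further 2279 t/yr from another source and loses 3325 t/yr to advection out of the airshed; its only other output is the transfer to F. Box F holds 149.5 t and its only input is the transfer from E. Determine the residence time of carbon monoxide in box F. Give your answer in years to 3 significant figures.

Box A: F(A→B) = (14150 + 10050) − 7727 = 16473 t/yr.
Box B: F(B→C) = (16473 + 5829) − 3935 = 18367 t/yr.
Box C: F(C→D) = (18367 + 12600) − 14940 = 16027 t/yr.
Box D: F(D→E) = (16027 + 4462) − 5959 = 14530 t/yr.
Box E: F(E→F) = (14530 + 2279) − 3325 = 13484 t/yr.
Box F throughput = its input = 13484 t/yr; τ = 149.5 / 13484 = 0.01109 yr.

0.0111 yr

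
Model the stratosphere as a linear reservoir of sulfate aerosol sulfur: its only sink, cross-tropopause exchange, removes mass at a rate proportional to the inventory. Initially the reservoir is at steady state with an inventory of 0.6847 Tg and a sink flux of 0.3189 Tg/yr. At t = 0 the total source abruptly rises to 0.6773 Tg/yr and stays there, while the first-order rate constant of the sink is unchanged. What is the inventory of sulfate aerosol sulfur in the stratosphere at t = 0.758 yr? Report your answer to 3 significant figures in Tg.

τ = M₀/F₀ = 0.6847/0.3189 = 2.147 yr; rate constant k = 1/τ.
New steady state M_∞ = F₁/k = F₁·τ = 0.6773 × 2.147 = 1.4542 Tg.
M(t) = M_∞ + (M₀ − M_∞)·e^(−t/τ); t/τ = 0.758/2.147 = 0.3530, so e^(−t/τ) = 0.7025.
M(t) = 1.4542 − 0.7695 × 0.7025 = 0.91359 Tg.

0.914 Tg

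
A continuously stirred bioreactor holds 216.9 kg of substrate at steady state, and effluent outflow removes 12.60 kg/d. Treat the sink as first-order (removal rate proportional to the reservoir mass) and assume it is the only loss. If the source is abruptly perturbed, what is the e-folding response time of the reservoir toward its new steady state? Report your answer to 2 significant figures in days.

17 d

For a linear reservoir the response time equals the residence time τ = M/F.
τ = 216.9 / 12.60 = 17.21 d.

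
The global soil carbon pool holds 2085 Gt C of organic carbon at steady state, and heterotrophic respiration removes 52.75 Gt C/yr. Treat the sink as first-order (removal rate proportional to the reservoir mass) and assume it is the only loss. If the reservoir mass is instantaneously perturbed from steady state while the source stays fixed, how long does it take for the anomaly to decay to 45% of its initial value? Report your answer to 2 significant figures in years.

32 yr

For a linear reservoir the anomaly decays as exp(−t/τ) with τ = M/F = 2085/52.75 = 39.53 yr.
exp(−t/τ) = 0.45 ⇒ t = −τ ln(0.45) = 39.53 × 0.7985 = 31.56 yr.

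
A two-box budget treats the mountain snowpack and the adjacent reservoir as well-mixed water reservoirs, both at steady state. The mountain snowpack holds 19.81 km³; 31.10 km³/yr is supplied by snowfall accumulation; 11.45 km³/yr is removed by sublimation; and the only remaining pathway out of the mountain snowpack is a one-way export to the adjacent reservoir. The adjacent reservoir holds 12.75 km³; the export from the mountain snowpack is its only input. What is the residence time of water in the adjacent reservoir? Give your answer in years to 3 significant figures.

Balance the mountain snowpack: ΣF_in = 31.100 km³/yr.
Export to the adjacent reservoir = ΣF_in − (11.45) = 19.650 km³/yr.
At steady state the output of the adjacent reservoir equals its input, 19.650 km³/yr.
τ = M / F = 12.75 / 19.650 = 0.6489 yr.

0.649 yr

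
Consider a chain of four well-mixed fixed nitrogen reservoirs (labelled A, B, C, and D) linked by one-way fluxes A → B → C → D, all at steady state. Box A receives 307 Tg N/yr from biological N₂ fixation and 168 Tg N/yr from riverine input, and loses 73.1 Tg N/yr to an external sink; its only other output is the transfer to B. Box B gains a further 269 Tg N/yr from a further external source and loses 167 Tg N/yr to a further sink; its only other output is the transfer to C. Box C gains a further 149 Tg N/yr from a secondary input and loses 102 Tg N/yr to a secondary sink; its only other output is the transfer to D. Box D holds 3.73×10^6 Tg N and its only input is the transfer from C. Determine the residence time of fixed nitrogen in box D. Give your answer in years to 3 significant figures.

Box A: F(A→B) = (307 + 168) − 73.1 = 401.90 Tg N/yr.
Box B: F(B→C) = (401.90 + 269) − 167 = 503.90 Tg N/yr.
Box C: F(C→D) = (503.90 + 149) − 102 = 550.90 Tg N/yr.
Box D throughput = its input = 550.90 Tg N/yr; τ = 3.73×10^6 / 550.90 = 6771 yr.

6770 yr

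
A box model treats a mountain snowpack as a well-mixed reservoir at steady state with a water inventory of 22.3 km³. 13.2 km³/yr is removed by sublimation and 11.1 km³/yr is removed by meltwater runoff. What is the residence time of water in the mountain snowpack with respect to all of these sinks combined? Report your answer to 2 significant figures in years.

Total removal flux = 13.2 + 11.1 = 24.300 km³/yr.
τ = M / ΣF_out = 22.3 / 24.300 = 0.9177 yr.

0.92 yr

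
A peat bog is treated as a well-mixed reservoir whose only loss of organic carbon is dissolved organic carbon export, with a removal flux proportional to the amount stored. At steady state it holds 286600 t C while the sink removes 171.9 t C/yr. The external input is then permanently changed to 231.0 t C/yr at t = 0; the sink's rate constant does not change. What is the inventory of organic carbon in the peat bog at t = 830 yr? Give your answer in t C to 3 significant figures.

τ = M₀/F₀ = 286600/171.9 = 1667 yr; rate constant k = 1/τ.
New steady state M_∞ = F₁/k = F₁·τ = 231.0 × 1667 = 385130 t C.
M(t) = M_∞ + (M₀ − M_∞)·e^(−t/τ); t/τ = 830/1667 = 0.4978, so e^(−t/τ) = 0.6079.
M(t) = 385130 − 98530 × 0.6079 = 325240 t C.

325000 t C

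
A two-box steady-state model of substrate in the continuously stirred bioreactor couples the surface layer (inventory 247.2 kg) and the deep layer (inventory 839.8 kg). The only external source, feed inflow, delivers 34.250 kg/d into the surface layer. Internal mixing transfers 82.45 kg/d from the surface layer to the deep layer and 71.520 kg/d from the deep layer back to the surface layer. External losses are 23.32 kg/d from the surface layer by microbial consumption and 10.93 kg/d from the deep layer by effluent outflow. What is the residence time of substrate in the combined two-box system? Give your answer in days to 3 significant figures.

For the system as a whole, the A↔B exchange is internal and contributes nothing to the throughput; only the external sinks remove mass.
M_total = 247.2 + 839.8 = 1087.0 kg.
ΣF_external_out = 23.32 + 10.93 = 34.250 kg/d.
τ = M_total / ΣF_ext = 1087.0 / 34.250 = 31.74 d.

31.7 d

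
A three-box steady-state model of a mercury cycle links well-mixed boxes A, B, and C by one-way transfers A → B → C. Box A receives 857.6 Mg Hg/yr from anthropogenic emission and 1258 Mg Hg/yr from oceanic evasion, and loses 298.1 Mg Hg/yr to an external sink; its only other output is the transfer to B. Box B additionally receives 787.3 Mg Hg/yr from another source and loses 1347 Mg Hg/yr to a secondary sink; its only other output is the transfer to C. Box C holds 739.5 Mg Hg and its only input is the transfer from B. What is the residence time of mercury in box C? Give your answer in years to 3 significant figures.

0.588 yr

Box A: F(A→B) = (857.6 + 1258) − 298.1 = 1817.5 Mg Hg/yr.
Box B: F(B→C) = (1817.5 + 787.3) − 1347 = 1257.8 Mg Hg/yr.
Box C throughput = its input = 1257.8 Mg Hg/yr; τ = 739.5 / 1257.8 = 0.5879 yr.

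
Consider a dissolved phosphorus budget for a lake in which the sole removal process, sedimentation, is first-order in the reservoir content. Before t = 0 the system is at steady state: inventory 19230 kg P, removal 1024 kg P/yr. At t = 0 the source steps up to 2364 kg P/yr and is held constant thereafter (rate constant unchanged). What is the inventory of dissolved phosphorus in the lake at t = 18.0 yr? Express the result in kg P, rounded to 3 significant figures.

34700 kg P

Residence time τ = M₀/F₀ = 18.78 yr. The eventual steady state is M_∞ = M₀·(F₁/F₀) = 19230 × 2364/1024 = 44394 kg P.
The anomaly ΔM(t) = M(t) − M_∞ decays as ΔM₀·e^(−t/τ) with ΔM₀ = 19230 − 44394 = −25160 kg P.
At t = 18.0 yr, e^(−t/τ) = e^(−0.9585) = 0.3835, so ΔM = −9650 kg P and M = 44394 − 9650 = 34745 kg P.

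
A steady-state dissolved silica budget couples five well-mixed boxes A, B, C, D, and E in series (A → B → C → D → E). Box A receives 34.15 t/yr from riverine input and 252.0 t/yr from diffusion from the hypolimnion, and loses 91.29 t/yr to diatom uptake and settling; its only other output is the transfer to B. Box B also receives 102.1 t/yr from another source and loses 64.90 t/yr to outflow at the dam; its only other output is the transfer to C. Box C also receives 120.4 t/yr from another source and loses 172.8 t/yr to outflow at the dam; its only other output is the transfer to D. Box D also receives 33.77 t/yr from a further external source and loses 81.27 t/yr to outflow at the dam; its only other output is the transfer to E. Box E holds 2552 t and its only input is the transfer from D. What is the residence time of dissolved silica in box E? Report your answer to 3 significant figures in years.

Box A: F(A→B) = (34.15 + 252.0) − 91.29 = 194.86 t/yr.
Box B: F(B→C) = (194.86 + 102.1) − 64.90 = 232.06 t/yr.
Box C: F(C→D) = (232.06 + 120.4) − 172.8 = 179.66 t/yr.
Box D: F(D→E) = (179.66 + 33.77) − 81.27 = 132.16 t/yr.
Box E throughput = its input = 132.16 t/yr; τ = 2552 / 132.16 = 19.31 yr.

19.3 yr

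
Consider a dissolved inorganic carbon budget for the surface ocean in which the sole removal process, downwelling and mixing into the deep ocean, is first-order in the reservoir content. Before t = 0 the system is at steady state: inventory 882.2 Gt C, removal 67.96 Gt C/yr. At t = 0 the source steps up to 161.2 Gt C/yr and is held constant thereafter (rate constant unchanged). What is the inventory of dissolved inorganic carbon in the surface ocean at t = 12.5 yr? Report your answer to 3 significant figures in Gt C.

The sink rate constant is k = F₀/M₀ = 67.96/882.2 = 0.07703 yr⁻¹.
Solving dM/dt = F₁ − kM with M(0) = M₀ gives M(t) = F₁/k + (M₀ − F₁/k)·e^(−kt).
F₁/k = 161.2/0.07703 = 2092.6 Gt C; kt = 0.07703 × 12.5 = 0.9629, e^(−kt) = 0.3818.
M(12.5) = 2092.6 + (882.2 − 2092.6) × 0.3818 = 2092.6 − 462.1 = 1630.5 Gt C.

1630 Gt C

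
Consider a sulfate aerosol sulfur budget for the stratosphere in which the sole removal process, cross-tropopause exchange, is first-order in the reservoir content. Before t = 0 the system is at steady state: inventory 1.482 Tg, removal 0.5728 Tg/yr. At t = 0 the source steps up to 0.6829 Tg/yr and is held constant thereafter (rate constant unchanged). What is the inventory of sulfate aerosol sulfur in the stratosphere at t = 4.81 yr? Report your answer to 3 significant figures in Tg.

τ = M₀/F₀ = 1.482/0.5728 = 2.587 yr; rate constant k = 1/τ.
New steady state M_∞ = F₁/k = F₁·τ = 0.6829 × 2.587 = 1.7669 Tg.
M(t) = M_∞ + (M₀ − M_∞)·e^(−t/τ); t/τ = 4.81/2.587 = 1.859, so e^(−t/τ) = 0.1558.
M(t) = 1.7669 − 0.2849 × 0.1558 = 1.7225 Tg.

1.72 Tg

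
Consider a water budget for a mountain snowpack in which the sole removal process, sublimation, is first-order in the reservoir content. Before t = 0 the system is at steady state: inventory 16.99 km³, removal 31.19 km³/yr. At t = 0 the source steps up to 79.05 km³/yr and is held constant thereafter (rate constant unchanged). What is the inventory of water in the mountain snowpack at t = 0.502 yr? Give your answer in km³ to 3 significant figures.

32.7 km³

τ = M₀/F₀ = 16.99/31.19 = 0.5447 yr; rate constant k = 1/τ.
New steady state M_∞ = F₁/k = F₁·τ = 79.05 × 0.5447 = 43.061 km³.
M(t) = M_∞ + (M₀ − M_∞)·e^(−t/τ); t/τ = 0.502/0.5447 = 0.9216, so e^(−t/τ) = 0.3979.
M(t) = 43.061 − 26.07 × 0.3979 = 32.687 km³.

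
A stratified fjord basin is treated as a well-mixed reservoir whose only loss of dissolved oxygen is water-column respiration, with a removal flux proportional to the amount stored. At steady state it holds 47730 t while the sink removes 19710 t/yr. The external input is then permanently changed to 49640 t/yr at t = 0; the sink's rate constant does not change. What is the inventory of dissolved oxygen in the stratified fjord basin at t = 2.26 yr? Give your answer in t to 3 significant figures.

Residence time τ = M₀/F₀ = 2.422 yr. The eventual steady state is M_∞ = M₀·(F₁/F₀) = 47730 × 49640/19710 = 120210 t.
The anomaly ΔM(t) = M(t) − M_∞ decays as ΔM₀·e^(−t/τ) with ΔM₀ = 47730 − 120210 = −72480 t.
At t = 2.26 yr, e^(−t/τ) = e^(−0.9333) = 0.3933, so ΔM = −28500 t and M = 120210 − 28500 = 91705 t.

91700 t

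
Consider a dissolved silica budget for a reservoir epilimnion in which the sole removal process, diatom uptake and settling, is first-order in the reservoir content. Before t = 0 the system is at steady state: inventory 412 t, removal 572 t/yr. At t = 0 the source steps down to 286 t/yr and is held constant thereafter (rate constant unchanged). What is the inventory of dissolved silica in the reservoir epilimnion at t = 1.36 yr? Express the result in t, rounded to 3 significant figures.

Residence time τ = M₀/F₀ = 0.7203 yr. The eventual steady state is M_∞ = M₀·(F₁/F₀) = 412 × 286/572 = 206.00 t.
The anomaly ΔM(t) = M(t) − M_∞ decays as ΔM₀·e^(−t/τ) with ΔM₀ = 412 − 206.00 = 206.0 t.
At t = 1.36 yr, e^(−t/τ) = e^(−1.888) = 0.1514, so ΔM = 31.18 t and M = 206.00 + 31.18 = 237.18 t.

237 t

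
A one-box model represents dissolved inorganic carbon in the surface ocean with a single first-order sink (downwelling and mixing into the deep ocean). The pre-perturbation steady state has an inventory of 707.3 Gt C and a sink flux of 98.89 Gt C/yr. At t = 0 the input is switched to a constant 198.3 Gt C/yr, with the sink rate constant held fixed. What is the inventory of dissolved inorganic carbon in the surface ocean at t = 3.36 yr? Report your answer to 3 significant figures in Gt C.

974 Gt C

Residence time τ = M₀/F₀ = 7.152 yr. The eventual steady state is M_∞ = M₀·(F₁/F₀) = 707.3 × 198.3/98.89 = 1418.3 Gt C.
The anomaly ΔM(t) = M(t) − M_∞ decays as ΔM₀·e^(−t/τ) with ΔM₀ = 707.3 − 1418.3 = −711.0 Gt C.
At t = 3.36 yr, e^(−t/τ) = e^(−0.4698) = 0.6251, so ΔM = −444.5 Gt C and M = 1418.3 − 444.5 = 973.83 Gt C.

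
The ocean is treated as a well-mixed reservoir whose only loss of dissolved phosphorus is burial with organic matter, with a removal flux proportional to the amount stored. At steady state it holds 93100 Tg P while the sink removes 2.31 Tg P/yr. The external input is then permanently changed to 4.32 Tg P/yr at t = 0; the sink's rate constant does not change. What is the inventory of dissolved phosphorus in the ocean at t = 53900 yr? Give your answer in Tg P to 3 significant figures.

153000 Tg P

Residence time τ = M₀/F₀ = 40300 yr. The eventual steady state is M_∞ = M₀·(F₁/F₀) = 93100 × 4.32/2.31 = 174110 Tg P.
The anomaly ΔM(t) = M(t) − M_∞ decays as ΔM₀·e^(−t/τ) with ΔM₀ = 93100 − 174110 = −81010 Tg P.
At t = 53900 yr, e^(−t/τ) = e^(−1.337) = 0.2625, so ΔM = −21270 Tg P and M = 174110 − 21270 = 152840 Tg P.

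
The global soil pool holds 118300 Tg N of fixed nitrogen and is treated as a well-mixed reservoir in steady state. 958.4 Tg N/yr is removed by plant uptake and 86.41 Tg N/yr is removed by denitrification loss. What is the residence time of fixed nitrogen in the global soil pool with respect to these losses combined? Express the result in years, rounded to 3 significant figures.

113 yr

Total removal = 958.4 + 86.41 = 1044.8 Tg N/yr.
τ = M / ΣF_out = 118300 / 1044.8 = 113.2 yr.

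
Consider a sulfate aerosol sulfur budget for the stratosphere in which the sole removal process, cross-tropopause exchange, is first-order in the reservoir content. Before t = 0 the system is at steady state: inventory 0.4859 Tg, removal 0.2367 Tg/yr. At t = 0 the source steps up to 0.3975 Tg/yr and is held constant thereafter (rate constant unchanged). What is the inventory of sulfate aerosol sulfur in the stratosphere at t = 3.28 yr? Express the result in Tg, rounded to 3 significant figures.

0.749 Tg

The sink rate constant is k = F₀/M₀ = 0.2367/0.4859 = 0.4871 yr⁻¹.
Solving dM/dt = F₁ − kM with M(0) = M₀ gives M(t) = F₁/k + (M₀ − F₁/k)·e^(−kt).
F₁/k = 0.3975/0.4871 = 0.81599 Tg; kt = 0.4871 × 3.28 = 1.598, e^(−kt) = 0.2023.
M(3.28) = 0.81599 + (0.4859 − 0.81599) × 0.2023 = 0.81599 − 0.06679 = 0.74920 Tg.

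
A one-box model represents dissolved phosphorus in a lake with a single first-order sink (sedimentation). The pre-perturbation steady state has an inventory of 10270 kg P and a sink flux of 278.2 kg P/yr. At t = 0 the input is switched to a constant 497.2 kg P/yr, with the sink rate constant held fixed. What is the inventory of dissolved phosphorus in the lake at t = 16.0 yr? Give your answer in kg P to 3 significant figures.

Residence time τ = M₀/F₀ = 36.92 yr. The eventual steady state is M_∞ = M₀·(F₁/F₀) = 10270 × 497.2/278.2 = 18355 kg P.
The anomaly ΔM(t) = M(t) − M_∞ decays as ΔM₀·e^(−t/τ) with ΔM₀ = 10270 − 18355 = −8085 kg P.
At t = 16.0 yr, e^(−t/τ) = e^(−0.4334) = 0.6483, so ΔM = −5241 kg P and M = 18355 − 5241 = 13113 kg P.

13100 kg P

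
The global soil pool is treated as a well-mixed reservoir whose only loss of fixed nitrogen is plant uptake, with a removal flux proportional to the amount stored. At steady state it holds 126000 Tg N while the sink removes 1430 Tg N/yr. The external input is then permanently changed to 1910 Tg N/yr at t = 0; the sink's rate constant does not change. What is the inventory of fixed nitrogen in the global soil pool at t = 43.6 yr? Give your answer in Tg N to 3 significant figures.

143000 Tg N

τ = M₀/F₀ = 126000/1430 = 88.11 yr; rate constant k = 1/τ.
New steady state M_∞ = F₁/k = F₁·τ = 1910 × 88.11 = 168290 Tg N.
M(t) = M_∞ + (M₀ − M_∞)·e^(−t/τ); t/τ = 43.6/88.11 = 0.4948, so e^(−t/τ) = 0.6097.
M(t) = 168290 − 42290 × 0.6097 = 142510 Tg N.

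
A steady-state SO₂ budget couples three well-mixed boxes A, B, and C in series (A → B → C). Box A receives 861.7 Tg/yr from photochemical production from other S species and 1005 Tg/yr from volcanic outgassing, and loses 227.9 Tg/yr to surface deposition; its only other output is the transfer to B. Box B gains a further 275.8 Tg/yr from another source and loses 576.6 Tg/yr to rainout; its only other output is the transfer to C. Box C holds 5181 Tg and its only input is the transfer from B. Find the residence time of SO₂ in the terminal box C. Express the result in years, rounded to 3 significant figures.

3.87 yr

Box A: F(A→B) = (861.7 + 1005) − 227.9 = 1638.8 Tg/yr.
Box B: F(B→C) = (1638.8 + 275.8) − 576.6 = 1338.0 Tg/yr.
Box C throughput = its input = 1338.0 Tg/yr; τ = 5181 / 1338.0 = 3.872 yr.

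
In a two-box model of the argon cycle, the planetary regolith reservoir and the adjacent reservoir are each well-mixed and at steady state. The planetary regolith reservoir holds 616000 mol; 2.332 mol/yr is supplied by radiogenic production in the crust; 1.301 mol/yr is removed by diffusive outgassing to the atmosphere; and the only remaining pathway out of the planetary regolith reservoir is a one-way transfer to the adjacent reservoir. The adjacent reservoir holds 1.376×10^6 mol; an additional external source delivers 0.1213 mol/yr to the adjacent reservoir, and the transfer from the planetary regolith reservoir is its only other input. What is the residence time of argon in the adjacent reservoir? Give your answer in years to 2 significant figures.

1.2×10^6 yr

Balance the planetary regolith reservoir: ΣF_in = 2.3320 mol/yr.
Transfer to the adjacent reservoir = ΣF_in − (1.301) = 1.0310 mol/yr.
Total input to the adjacent reservoir = 1.0310 + 0.1213 = 1.1523 mol/yr; at steady state this equals its total output.
τ = M / F = 1.376×10^6 / 1.1523 = 1.194×10^6 yr.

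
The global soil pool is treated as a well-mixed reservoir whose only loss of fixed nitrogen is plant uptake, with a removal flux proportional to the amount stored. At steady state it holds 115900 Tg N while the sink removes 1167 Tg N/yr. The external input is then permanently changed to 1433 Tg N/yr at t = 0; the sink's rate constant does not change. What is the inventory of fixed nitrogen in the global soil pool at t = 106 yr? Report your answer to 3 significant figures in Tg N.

τ = M₀/F₀ = 115900/1167 = 99.31 yr; rate constant k = 1/τ.
New steady state M_∞ = F₁/k = F₁·τ = 1433 × 99.31 = 142320 Tg N.
M(t) = M_∞ + (M₀ − M_∞)·e^(−t/τ); t/τ = 106/99.31 = 1.067, so e^(−t/τ) = 0.3439.
M(t) = 142320 − 26420 × 0.3439 = 133230 Tg N.

133000 Tg N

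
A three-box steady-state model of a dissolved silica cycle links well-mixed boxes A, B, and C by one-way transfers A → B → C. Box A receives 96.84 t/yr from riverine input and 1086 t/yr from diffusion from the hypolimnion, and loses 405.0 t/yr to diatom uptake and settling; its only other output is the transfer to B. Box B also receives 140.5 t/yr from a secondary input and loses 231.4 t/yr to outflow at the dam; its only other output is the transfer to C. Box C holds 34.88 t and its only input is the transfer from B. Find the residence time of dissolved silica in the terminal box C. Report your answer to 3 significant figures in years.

Box A: F(A→B) = (96.84 + 1086) − 405.0 = 777.84 t/yr.
Box B: F(B→C) = (777.84 + 140.5) − 231.4 = 686.94 t/yr.
Box C throughput = its input = 686.94 t/yr; τ = 34.88 / 686.94 = 0.05078 yr.

0.0508 yr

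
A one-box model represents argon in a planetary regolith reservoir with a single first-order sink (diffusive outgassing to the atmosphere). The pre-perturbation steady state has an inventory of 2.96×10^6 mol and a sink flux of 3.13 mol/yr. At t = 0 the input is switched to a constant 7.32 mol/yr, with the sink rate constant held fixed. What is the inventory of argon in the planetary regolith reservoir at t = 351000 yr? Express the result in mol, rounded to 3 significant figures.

τ = M₀/F₀ = 2.96×10^6/3.13 = 945700 yr; rate constant k = 1/τ.
New steady state M_∞ = F₁/k = F₁·τ = 7.32 × 945700 = 6.9224×10^6 mol.
M(t) = M_∞ + (M₀ − M_∞)·e^(−t/τ); t/τ = 351000/945700 = 0.3712, so e^(−t/τ) = 0.6899.
M(t) = 6.9224×10^6 − 3.962×10^6 × 0.6899 = 4.1886×10^6 mol.

4.19×10^6 mol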